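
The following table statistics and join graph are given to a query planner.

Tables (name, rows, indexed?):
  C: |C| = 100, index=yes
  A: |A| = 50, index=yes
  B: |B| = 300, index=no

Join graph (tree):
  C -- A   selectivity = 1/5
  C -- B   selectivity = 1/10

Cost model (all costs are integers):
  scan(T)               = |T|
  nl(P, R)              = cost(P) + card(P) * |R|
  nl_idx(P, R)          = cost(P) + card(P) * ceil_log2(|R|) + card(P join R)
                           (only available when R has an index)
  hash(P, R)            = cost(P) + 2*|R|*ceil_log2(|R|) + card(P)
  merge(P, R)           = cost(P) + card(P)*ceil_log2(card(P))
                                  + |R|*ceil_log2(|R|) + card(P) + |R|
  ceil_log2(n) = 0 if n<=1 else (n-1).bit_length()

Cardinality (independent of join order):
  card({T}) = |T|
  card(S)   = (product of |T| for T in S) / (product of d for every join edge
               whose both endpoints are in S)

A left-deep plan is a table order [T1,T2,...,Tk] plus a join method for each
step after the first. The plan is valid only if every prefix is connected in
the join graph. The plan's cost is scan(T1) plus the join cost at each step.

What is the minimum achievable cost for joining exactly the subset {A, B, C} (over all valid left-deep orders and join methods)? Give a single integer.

Selinger DP over subsets of {A,B,C}:
  {C}: scan cost=100, card=100
  {A}: scan cost=50, card=50
  {B}: scan cost=300, card=300
  {AC}: card=1000; try (A,hash)→800, (C,merge)→1200, (A,merge)→1250, (C,nl_idx)→1400, (C,hash)→1500, (A,nl_idx)→1700 …(+2); best=800 via (A,hash)
  {BC}: card=3000; try (C,hash)→2000, (B,merge)→3900, (C,merge)→4100, (C,nl_idx)→5400, (B,hash)→5600, (B,nl)→30100 …(+1); best=2000 via (C,hash)
  {ABC}: card=30000; try (A,hash)→5600, (B,hash)→7200, (B,merge)→14800, (A,merge)→41350, (A,nl_idx)→50000, (A,nl)→152000 …(+1); best=5600 via (A,hash)

5600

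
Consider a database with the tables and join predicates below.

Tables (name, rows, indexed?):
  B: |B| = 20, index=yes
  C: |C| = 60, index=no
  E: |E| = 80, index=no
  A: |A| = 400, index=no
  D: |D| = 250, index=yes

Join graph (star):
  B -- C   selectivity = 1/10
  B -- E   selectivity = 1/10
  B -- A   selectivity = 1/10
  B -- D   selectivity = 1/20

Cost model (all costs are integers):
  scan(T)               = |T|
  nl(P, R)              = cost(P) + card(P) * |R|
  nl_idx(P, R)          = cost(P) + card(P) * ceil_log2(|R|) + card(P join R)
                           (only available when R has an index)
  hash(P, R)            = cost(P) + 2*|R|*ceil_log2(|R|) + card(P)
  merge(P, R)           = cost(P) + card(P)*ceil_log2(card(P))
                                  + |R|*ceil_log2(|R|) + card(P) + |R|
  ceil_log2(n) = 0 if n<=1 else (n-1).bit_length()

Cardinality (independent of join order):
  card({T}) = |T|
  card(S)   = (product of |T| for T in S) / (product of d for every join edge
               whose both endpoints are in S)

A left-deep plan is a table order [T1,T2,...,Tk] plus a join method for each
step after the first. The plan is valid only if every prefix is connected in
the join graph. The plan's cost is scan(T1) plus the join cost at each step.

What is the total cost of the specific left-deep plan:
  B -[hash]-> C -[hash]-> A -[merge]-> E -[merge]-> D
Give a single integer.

step 1: scan B: cost=20, card=20
step 2: join C via hash
    card(P join C) = 20*60/(10) = 120
    cost = 20 + 2*60*6 + 20 = 760
step 3: join A via hash
    card(P join A) = 120*400/(10) = 4800
    cost = 760 + 2*400*9 + 120 = 8080
step 4: join E via merge
    card(P join E) = 4800*80/(10) = 38400
    cost = 8080 + 4800*13 + 80*7 + 4800 + 80 = 75920
step 5: join D via merge
    card(P join D) = 38400*250/(20) = 480000
    cost = 75920 + 38400*16 + 250*8 + 38400 + 250 = 730970

730970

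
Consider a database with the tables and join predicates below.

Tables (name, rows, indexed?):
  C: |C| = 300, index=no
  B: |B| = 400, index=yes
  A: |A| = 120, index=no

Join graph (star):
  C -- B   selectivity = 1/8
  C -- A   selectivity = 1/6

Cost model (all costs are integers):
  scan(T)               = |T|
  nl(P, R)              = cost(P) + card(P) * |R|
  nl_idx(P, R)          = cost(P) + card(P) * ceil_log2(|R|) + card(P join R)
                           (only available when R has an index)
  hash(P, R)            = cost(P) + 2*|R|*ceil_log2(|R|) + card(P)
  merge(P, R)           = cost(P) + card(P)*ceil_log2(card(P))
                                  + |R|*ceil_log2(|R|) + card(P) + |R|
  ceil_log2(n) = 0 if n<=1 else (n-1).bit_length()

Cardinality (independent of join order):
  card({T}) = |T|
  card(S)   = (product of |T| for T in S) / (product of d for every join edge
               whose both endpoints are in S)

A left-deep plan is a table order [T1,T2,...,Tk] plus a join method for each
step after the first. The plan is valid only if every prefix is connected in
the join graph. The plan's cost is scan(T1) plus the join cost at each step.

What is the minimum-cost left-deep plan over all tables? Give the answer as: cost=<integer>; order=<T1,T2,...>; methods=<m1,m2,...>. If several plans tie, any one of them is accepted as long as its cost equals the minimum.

cost=15480; order=C,A,B; methods=hash,hash

Selinger DP (subsets sized 1..n):
  {C}: scan cost=300, card=300
  {B}: scan cost=400, card=400
  {A}: scan cost=120, card=120
  {BC}: card=15000; try (C,hash)→6200, (B,merge)→7300, (C,merge)→7400, (B,hash)→7800, (B,nl_idx)→18000, (B,nl)→120300 …(+1); best=6200 via (C,hash)
  {AC}: card=6000; try (A,hash)→2280, (C,merge)→4080, (A,merge)→4260, (C,hash)→5640, (C,nl)→36120, (A,nl)→36300; best=2280 via (A,hash)
  {ABC}: card=300000; try (B,hash)→15480, (A,hash)→22880, (B,merge)→90280, (A,merge)→232160, (B,nl_idx)→356280, (A,nl)→1806200 …(+1); best=15480 via (B,hash)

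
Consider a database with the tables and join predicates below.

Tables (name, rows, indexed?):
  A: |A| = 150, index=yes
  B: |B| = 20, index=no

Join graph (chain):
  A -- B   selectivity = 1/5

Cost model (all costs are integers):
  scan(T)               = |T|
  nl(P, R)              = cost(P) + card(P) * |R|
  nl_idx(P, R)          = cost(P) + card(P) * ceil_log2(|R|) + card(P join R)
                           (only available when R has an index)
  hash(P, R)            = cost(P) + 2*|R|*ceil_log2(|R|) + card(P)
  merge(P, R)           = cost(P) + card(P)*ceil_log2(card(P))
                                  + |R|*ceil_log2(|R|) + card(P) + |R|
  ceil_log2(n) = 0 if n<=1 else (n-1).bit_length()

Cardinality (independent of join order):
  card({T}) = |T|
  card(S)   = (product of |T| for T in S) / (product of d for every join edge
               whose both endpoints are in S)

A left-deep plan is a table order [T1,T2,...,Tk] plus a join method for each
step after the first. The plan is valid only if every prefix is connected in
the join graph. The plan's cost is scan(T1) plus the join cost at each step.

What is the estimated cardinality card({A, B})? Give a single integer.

Tables in S: A(150), B(20)
Edges inside S: A-B(d=5)
numerator = 150 * 20 = 3000
denominator = 5 = 5
card(S) = 3000 / 5 = 600

600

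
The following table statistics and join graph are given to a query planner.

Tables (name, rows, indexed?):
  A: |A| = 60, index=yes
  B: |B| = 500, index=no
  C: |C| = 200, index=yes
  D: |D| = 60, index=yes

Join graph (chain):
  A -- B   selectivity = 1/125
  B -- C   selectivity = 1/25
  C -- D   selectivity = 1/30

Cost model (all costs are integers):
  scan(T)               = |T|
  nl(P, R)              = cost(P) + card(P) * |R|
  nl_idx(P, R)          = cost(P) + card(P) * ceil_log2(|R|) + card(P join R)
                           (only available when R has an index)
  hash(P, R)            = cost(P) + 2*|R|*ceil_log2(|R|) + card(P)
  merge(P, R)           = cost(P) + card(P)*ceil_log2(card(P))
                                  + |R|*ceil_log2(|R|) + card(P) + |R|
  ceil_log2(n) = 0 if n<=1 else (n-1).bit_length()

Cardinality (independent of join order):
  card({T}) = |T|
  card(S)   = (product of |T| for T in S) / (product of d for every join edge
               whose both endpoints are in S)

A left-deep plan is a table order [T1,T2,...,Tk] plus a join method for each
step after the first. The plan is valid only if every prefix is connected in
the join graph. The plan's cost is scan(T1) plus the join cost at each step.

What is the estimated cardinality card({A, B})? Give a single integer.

Tables in S: A(60), B(500)
Edges inside S: A-B(d=125)
numerator = 60 * 500 = 30000
denominator = 125 = 125
card(S) = 30000 / 125 = 240

240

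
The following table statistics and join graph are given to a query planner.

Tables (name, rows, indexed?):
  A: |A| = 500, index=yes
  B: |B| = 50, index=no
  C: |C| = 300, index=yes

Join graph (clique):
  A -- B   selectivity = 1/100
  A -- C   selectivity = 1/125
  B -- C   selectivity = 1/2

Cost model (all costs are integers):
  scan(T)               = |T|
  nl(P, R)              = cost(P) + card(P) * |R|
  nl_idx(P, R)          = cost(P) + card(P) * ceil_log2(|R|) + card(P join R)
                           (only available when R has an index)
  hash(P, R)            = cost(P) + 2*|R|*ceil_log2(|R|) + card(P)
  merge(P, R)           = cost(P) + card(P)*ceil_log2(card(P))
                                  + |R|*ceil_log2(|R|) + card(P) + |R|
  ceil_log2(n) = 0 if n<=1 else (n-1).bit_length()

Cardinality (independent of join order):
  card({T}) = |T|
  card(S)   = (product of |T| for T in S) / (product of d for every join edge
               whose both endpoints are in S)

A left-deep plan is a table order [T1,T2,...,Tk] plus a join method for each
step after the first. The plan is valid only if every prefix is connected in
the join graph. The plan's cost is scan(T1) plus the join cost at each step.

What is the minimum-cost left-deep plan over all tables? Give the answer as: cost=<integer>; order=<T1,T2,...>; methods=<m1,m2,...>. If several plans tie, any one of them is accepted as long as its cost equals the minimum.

cost=3300; order=B,A,C; methods=nl_idx,nl_idx

Selinger DP (subsets sized 1..n):
  {A}: scan cost=500, card=500
  {B}: scan cost=50, card=50
  {C}: scan cost=300, card=300
  {AB}: card=250; try (A,nl_idx)→750, (B,hash)→1600, (A,merge)→5400, (B,merge)→5850, (A,hash)→9100, (A,nl)→25050 …(+1); best=750 via (A,nl_idx)
  {AC}: card=1200; try (A,nl_idx)→4200, (C,nl_idx)→6200, (C,hash)→6400, (A,merge)→8300, (C,merge)→8500, (A,hash)→9600 …(+2); best=4200 via (A,nl_idx)
  {BC}: card=7500; try (B,hash)→1200, (C,merge)→3400, (B,merge)→3650, (C,hash)→5500, (C,nl_idx)→8000, (C,nl)→15050 …(+1); best=1200 via (B,hash)
  {ABC}: card=300; try (C,nl_idx)→3300, (C,merge)→6000, (B,hash)→6000, (C,hash)→6400, (A,hash)→17700, (B,merge)→18950 …(+5); best=3300 via (C,nl_idx)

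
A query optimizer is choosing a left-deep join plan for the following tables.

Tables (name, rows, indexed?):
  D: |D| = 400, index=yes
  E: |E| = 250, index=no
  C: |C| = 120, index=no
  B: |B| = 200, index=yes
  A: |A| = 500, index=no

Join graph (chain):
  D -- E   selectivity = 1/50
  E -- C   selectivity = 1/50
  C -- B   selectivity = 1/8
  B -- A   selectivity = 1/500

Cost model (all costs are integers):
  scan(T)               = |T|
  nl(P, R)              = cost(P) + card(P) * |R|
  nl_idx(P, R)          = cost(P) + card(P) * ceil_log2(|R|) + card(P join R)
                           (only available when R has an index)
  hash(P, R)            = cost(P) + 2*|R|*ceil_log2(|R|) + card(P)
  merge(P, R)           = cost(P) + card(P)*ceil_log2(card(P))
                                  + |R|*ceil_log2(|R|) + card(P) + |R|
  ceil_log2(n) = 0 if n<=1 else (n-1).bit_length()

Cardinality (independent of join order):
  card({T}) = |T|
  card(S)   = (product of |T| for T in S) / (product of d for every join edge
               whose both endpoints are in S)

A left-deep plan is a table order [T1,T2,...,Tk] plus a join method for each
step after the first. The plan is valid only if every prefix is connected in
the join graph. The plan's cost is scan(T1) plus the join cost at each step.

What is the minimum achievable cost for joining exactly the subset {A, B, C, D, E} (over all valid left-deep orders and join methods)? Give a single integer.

35280

Selinger DP over subsets of {A,B,C,D,E}:
  {D}: scan cost=400, card=400
  {E}: scan cost=250, card=250
  {C}: scan cost=120, card=120
  {B}: scan cost=200, card=200
  {A}: scan cost=500, card=500
  {DE}: card=2000; try (D,nl_idx)→4500, (E,hash)→4800, (D,merge)→6500, (E,merge)→6650, (D,hash)→7700, (D,nl)→100250 …(+1); best=4500 via (D,nl_idx)
  {CE}: card=600; try (C,hash)→2180, (E,merge)→3330, (C,merge)→3460, (E,hash)→4240, (E,nl)→30120, (C,nl)→30250; best=2180 via (C,hash)
  {BC}: card=3000; try (C,hash)→2080, (B,merge)→2880, (C,merge)→2960, (B,hash)→3440, (B,nl_idx)→4080, (B,nl)→24120 …(+1); best=2080 via (C,hash)
  {AB}: card=200; try (B,hash)→4200, (B,nl_idx)→4700, (A,merge)→7000, (B,merge)→7300, (A,hash)→9400, (A,nl)→100200 …(+1); best=4200 via (B,hash)
  {CDE}: card=4800; try (C,hash)→8180, (D,hash)→9980, (D,nl_idx)→12380, (D,merge)→12780, (C,merge)→29460, (D,nl)→242180 …(+1); best=8180 via (C,hash)
  {BCE}: card=15000; try (B,hash)→5980, (E,hash)→9080, (B,merge)→10580, (B,nl_idx)→21980, (E,merge)→43330, (B,nl)→122180 …(+1); best=5980 via (B,hash)
  {ABC}: card=3000; try (C,hash)→6080, (C,merge)→6960, (A,hash)→14080, (C,nl)→28200, (A,merge)→46080, (A,nl)→1502080; best=6080 via (C,hash)
  {BCDE}: card=120000; try (B,hash)→16180, (D,hash)→28180, (B,merge)→77180, (B,nl_idx)→166580, (D,merge)→234980, (D,nl_idx)→260980 …(+2); best=16180 via (B,hash)
  {ABCE}: card=15000; try (E,hash)→13080, (A,hash)→29980, (E,merge)→47330, (A,merge)→235980, (E,nl)→756080, (A,nl)→7505980; best=13080 via (E,hash)
  {ABCDE}: card=120000; try (D,hash)→35280, (A,hash)→145180, (D,merge)→242080, (D,nl_idx)→268080, (A,merge)→2181180, (D,nl)→6013080 …(+1); best=35280 via (D,hash)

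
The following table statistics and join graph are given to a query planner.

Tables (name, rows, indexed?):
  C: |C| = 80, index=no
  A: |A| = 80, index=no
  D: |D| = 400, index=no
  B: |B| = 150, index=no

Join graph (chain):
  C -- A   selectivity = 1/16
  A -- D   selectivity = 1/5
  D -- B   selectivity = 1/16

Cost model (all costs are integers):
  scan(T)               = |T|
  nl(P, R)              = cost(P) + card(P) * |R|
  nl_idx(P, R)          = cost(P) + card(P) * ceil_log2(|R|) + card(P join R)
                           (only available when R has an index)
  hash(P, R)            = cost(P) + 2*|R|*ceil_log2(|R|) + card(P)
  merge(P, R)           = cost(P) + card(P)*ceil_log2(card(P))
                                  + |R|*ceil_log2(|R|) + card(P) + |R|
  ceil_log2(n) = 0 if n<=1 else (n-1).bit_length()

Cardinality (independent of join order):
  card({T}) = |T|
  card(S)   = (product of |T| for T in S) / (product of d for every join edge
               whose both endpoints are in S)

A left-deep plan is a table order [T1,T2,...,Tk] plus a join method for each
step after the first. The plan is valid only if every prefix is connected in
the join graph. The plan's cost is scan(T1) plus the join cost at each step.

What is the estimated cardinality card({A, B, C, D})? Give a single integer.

Tables in S: A(80), B(150), C(80), D(400)
Edges inside S: C-A(d=16), A-D(d=5), D-B(d=16)
numerator = 80 * 150 * 80 * 400 = 384000000
denominator = 16 * 5 * 16 = 1280
card(S) = 384000000 / 1280 = 300000

300000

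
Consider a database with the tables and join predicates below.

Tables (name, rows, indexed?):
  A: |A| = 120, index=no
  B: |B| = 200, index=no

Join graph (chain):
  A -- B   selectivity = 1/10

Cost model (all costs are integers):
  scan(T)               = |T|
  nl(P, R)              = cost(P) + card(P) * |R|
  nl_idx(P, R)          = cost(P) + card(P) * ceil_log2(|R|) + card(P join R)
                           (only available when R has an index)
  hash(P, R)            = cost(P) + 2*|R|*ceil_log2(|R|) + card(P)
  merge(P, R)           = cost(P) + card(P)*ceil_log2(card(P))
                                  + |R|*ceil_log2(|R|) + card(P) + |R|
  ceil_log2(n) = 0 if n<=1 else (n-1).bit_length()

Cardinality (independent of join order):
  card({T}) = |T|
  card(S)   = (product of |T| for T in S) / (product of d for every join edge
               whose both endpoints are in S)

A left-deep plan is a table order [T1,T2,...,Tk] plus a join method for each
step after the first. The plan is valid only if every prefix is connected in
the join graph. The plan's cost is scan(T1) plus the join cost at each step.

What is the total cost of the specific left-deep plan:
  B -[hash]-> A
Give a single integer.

step 1: scan B: cost=200, card=200
step 2: join A via hash
    card(P join A) = 200*120/(10) = 2400
    cost = 200 + 2*120*7 + 200 = 2080

2080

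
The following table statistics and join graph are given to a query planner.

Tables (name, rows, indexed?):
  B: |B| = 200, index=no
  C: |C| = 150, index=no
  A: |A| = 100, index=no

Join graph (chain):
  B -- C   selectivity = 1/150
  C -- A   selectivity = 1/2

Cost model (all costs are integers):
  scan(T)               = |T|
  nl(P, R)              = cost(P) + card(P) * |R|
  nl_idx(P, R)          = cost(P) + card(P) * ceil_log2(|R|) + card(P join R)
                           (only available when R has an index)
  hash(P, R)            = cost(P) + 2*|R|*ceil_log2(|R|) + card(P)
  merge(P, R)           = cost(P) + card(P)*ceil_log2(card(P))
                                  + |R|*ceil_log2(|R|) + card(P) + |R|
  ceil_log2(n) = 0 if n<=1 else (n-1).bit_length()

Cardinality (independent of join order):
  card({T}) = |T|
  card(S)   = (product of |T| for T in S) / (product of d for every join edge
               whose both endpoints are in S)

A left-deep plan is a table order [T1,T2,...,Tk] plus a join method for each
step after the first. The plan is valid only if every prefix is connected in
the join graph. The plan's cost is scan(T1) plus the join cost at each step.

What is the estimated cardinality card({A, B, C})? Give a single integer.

10000

Tables in S: A(100), B(200), C(150)
Edges inside S: B-C(d=150), C-A(d=2)
numerator = 100 * 200 * 150 = 3000000
denominator = 150 * 2 = 300
card(S) = 3000000 / 300 = 10000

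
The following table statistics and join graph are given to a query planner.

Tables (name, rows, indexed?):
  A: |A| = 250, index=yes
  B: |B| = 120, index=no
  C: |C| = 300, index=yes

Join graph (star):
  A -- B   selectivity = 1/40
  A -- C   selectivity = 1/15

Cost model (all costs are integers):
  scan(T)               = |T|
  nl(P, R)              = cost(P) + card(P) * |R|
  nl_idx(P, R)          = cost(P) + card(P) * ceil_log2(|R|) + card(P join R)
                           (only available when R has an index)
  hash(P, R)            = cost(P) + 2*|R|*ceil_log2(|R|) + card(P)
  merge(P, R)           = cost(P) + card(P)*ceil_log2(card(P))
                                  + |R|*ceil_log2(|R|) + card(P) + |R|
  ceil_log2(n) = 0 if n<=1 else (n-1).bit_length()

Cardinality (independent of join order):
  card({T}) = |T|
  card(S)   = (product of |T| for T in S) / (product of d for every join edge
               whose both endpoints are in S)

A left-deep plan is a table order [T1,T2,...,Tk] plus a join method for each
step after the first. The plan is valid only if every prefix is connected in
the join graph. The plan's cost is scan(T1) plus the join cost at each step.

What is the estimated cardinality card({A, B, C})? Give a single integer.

Tables in S: A(250), B(120), C(300)
Edges inside S: A-B(d=40), A-C(d=15)
numerator = 250 * 120 * 300 = 9000000
denominator = 40 * 15 = 600
card(S) = 9000000 / 600 = 15000

15000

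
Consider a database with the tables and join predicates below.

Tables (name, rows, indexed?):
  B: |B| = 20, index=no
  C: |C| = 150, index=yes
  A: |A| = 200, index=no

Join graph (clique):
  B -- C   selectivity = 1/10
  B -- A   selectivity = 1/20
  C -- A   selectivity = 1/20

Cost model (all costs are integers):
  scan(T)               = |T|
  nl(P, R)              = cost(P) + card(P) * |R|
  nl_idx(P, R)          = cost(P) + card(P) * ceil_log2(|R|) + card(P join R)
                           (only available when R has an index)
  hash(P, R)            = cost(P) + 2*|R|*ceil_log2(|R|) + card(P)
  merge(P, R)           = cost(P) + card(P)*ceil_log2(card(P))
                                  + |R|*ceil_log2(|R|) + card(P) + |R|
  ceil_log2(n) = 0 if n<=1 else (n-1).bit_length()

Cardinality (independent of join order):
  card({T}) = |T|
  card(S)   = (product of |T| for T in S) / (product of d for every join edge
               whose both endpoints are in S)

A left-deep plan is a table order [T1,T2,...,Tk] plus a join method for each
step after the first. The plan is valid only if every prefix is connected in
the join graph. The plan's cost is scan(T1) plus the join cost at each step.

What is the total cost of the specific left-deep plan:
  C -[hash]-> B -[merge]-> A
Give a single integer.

5300

step 1: scan C: cost=150, card=150
step 2: join B via hash
    card(P join B) = 150*20/(10) = 300
    cost = 150 + 2*20*5 + 150 = 500
step 3: join A via merge
    card(P join A) = 300*200/(20*20) = 150
    cost = 500 + 300*9 + 200*8 + 300 + 200 = 5300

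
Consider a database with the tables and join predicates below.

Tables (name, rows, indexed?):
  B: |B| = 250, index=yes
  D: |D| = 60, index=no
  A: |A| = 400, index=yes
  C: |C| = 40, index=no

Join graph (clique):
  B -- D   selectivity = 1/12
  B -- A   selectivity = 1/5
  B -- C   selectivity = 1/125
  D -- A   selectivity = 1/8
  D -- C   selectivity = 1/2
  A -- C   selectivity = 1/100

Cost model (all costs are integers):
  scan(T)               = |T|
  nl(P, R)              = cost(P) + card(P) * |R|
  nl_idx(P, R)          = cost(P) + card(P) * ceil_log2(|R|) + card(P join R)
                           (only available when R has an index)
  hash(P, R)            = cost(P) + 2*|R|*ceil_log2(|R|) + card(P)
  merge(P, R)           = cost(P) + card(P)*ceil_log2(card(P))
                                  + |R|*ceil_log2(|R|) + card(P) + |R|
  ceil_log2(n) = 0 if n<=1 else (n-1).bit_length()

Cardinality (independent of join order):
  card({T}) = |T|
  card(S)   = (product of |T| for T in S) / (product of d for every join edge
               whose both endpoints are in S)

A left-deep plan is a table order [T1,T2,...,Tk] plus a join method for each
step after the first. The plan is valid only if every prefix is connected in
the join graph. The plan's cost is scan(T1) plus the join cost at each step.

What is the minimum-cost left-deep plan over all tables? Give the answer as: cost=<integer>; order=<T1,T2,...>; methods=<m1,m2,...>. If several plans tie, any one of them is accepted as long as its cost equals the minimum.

Selinger DP (subsets sized 1..n):
  {B}: scan cost=250, card=250
  {D}: scan cost=60, card=60
  {A}: scan cost=400, card=400
  {C}: scan cost=40, card=40
  {BD}: card=1250; try (D,hash)→1220, (B,nl_idx)→1790, (B,merge)→2730, (D,merge)→2920, (B,hash)→4120, (B,nl)→15060 …(+1); best=1220 via (D,hash)
  {AB}: card=20000; try (B,hash)→4800, (A,merge)→6500, (B,merge)→6650, (A,hash)→7700, (A,nl_idx)→22500, (B,nl_idx)→23600 …(+2); best=4800 via (B,hash)
  {BC}: card=80; try (B,nl_idx)→440, (C,hash)→980, (B,merge)→2570, (C,merge)→2780, (B,hash)→4080, (B,nl)→10040 …(+1); best=440 via (B,nl_idx)
  {AD}: card=3000; try (D,hash)→1520, (A,nl_idx)→3600, (A,merge)→4480, (D,merge)→4820, (A,hash)→7320, (A,nl)→24060 …(+1); best=1520 via (D,hash)
  {CD}: card=1200; try (C,hash)→600, (D,merge)→740, (C,merge)→760, (D,hash)→800, (D,nl)→2440, (C,nl)→2460; best=600 via (C,hash)
  {AC}: card=160; try (A,nl_idx)→560, (C,hash)→1280, (A,merge)→4320, (C,merge)→4680, (A,hash)→7280, (A,nl)→16040 …(+1); best=560 via (A,nl_idx)
  {ABD}: card=12500; try (B,hash)→8520, (A,hash)→9670, (A,merge)→20220, (A,nl_idx)→24970, (D,hash)→25520, (B,nl_idx)→38020 …(+5); best=8520 via (B,hash)
  {BCD}: card=200; try (D,hash)→1240, (D,merge)→1500, (C,hash)→2950, (D,nl)→5240, (B,hash)→5800, (B,nl_idx)→10400 …(+4); best=1240 via (D,hash)
  {ABC}: card=64; try (A,nl_idx)→1224, (B,nl_idx)→1904, (B,merge)→4250, (B,hash)→4720, (A,merge)→5080, (A,hash)→7720 …(+5); best=1224 via (A,nl_idx)
  {ACD}: card=600; try (D,hash)→1440, (D,merge)→2420, (C,hash)→5000, (A,hash)→9000, (D,nl)→10160, (A,nl_idx)→12000 …(+4); best=1440 via (D,hash)
  {ABCD}: card=20; try (D,hash)→2008, (D,merge)→2092, (A,nl_idx)→3060, (D,nl)→5064, (B,hash)→6040, (B,nl_idx)→6260 …(+8); best=2008 via (D,hash)

cost=2008; order=C,B,A,D; methods=nl_idx,nl_idx,hash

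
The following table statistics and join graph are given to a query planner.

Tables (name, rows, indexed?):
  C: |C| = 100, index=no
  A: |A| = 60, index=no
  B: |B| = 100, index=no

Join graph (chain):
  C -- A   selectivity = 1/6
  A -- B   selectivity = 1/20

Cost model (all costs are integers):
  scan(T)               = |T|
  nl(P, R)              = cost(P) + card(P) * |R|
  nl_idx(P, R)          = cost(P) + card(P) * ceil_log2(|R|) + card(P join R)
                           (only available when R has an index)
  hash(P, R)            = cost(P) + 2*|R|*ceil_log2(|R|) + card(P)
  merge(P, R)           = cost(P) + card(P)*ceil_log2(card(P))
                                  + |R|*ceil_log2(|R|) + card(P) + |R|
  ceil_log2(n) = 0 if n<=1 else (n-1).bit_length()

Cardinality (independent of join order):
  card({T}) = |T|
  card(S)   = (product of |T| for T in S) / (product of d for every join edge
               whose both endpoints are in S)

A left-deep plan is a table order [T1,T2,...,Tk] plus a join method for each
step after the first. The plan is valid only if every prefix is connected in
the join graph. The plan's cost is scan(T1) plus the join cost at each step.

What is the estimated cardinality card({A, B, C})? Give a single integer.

Tables in S: A(60), B(100), C(100)
Edges inside S: C-A(d=6), A-B(d=20)
numerator = 60 * 100 * 100 = 600000
denominator = 6 * 20 = 120
card(S) = 600000 / 120 = 5000

5000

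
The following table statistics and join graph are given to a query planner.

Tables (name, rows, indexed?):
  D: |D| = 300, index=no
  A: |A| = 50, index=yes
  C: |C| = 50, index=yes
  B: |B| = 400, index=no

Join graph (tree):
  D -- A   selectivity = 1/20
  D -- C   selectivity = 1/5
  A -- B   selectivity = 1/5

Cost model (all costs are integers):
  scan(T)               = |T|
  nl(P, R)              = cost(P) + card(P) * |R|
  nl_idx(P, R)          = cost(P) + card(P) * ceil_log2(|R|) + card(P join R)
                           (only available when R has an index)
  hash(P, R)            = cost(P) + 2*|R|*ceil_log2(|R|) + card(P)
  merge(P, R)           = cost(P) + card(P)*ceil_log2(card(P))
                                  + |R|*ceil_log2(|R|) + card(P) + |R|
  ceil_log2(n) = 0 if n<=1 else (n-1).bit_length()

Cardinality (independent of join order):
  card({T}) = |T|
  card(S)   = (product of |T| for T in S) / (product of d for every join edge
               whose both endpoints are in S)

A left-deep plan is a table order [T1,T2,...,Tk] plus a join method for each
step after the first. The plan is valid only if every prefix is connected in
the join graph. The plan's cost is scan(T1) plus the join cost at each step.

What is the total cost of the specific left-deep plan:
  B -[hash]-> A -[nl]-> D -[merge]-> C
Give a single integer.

2221750

step 1: scan B: cost=400, card=400
step 2: join A via hash
    card(P join A) = 400*50/(5) = 4000
    cost = 400 + 2*50*6 + 400 = 1400
step 3: join D via nl
    card(P join D) = 4000*300/(20) = 60000
    cost = 1400 + 4000*300 = 1201400
step 4: join C via merge
    card(P join C) = 60000*50/(5) = 600000
    cost = 1201400 + 60000*16 + 50*6 + 60000 + 50 = 2221750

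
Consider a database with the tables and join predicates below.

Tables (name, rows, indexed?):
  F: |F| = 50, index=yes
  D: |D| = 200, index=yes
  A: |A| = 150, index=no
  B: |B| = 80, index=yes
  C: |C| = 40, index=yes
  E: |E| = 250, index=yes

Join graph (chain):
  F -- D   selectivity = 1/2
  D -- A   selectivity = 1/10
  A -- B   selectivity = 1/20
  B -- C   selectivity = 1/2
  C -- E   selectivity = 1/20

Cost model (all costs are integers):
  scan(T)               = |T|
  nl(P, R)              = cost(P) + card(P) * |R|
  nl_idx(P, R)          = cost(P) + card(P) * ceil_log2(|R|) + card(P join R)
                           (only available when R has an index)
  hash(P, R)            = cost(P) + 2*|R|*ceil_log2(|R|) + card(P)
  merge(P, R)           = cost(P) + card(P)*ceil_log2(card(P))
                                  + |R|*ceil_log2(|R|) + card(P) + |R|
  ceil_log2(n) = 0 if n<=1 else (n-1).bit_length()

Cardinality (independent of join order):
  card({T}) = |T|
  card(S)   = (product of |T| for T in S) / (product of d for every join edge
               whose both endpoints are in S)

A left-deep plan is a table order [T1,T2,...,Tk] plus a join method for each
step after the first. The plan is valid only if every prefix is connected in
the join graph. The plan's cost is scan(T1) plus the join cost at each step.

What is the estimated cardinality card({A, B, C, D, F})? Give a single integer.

6000000

Tables in S: A(150), B(80), C(40), D(200), F(50)
Edges inside S: F-D(d=2), D-A(d=10), A-B(d=20), B-C(d=2)
numerator = 150 * 80 * 40 * 200 * 50 = 4800000000
denominator = 2 * 10 * 20 * 2 = 800
card(S) = 4800000000 / 800 = 6000000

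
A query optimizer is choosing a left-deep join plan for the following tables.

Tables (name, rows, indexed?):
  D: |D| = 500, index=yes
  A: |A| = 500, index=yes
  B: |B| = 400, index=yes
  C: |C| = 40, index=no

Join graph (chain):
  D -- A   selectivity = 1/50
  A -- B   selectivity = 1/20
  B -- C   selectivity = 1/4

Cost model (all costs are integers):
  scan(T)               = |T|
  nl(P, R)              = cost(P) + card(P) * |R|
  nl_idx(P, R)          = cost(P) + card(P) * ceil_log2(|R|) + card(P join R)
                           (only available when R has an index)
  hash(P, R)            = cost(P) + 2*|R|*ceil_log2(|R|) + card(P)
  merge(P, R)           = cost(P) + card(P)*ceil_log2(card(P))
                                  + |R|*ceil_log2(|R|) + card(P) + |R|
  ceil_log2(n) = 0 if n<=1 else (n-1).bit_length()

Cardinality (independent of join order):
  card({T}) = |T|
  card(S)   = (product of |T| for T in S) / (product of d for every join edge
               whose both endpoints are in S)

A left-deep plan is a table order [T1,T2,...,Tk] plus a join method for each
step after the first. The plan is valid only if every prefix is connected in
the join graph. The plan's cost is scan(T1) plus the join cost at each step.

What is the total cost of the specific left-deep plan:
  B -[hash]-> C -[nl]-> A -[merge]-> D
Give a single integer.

3806280

step 1: scan B: cost=400, card=400
step 2: join C via hash
    card(P join C) = 400*40/(4) = 4000
    cost = 400 + 2*40*6 + 400 = 1280
step 3: join A via nl
    card(P join A) = 4000*500/(20) = 100000
    cost = 1280 + 4000*500 = 2001280
step 4: join D via merge
    card(P join D) = 100000*500/(50) = 1000000
    cost = 2001280 + 100000*17 + 500*9 + 100000 + 500 = 3806280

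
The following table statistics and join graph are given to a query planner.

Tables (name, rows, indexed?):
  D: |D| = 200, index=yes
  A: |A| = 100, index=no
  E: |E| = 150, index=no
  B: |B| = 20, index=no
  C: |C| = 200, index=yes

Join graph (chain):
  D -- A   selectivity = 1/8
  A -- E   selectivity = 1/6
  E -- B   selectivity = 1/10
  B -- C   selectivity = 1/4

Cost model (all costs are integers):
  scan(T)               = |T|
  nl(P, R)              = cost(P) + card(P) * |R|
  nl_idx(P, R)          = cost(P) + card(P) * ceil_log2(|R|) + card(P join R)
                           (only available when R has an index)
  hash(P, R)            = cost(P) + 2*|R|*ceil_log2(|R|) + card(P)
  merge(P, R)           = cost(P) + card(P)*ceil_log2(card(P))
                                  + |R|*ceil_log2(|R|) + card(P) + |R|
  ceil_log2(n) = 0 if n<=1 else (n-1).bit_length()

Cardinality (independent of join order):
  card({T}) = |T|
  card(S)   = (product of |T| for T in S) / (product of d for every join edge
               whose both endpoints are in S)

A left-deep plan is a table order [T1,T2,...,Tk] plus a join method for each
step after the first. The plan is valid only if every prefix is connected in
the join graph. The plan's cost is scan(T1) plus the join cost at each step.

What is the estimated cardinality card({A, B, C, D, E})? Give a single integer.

6250000

Tables in S: A(100), B(20), C(200), D(200), E(150)
Edges inside S: D-A(d=8), A-E(d=6), E-B(d=10), B-C(d=4)
numerator = 100 * 20 * 200 * 200 * 150 = 12000000000
denominator = 8 * 6 * 10 * 4 = 1920
card(S) = 12000000000 / 1920 = 6250000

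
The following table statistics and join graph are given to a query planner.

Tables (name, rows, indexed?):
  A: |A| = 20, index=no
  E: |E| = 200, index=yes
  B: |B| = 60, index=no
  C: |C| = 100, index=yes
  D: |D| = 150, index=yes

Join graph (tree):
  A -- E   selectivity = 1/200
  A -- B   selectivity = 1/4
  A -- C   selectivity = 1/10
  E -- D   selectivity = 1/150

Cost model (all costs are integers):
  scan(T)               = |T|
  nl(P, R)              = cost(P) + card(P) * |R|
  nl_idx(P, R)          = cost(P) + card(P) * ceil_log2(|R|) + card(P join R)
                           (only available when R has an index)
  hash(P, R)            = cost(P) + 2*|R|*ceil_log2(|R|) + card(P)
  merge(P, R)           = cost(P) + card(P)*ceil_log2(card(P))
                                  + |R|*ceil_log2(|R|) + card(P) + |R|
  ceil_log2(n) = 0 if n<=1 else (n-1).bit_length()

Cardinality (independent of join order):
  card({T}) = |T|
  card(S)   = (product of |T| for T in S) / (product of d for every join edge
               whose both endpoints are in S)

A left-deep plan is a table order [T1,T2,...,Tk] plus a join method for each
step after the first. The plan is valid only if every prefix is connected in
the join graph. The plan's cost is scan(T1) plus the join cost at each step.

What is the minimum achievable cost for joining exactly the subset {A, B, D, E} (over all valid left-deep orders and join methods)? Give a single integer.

Selinger DP over subsets of {A,B,D,E}:
  {A}: scan cost=20, card=20
  {E}: scan cost=200, card=200
  {B}: scan cost=60, card=60
  {D}: scan cost=150, card=150
  {AE}: card=20; try (E,nl_idx)→200, (A,hash)→600, (E,merge)→1940, (A,merge)→2120, (E,hash)→3240, (E,nl)→4020 …(+1); best=200 via (E,nl_idx)
  {AB}: card=300; try (A,hash)→320, (B,merge)→560, (A,merge)→600, (B,hash)→760, (B,nl)→1220, (A,nl)→1260; best=320 via (A,hash)
  {DE}: card=200; try (E,nl_idx)→1550, (D,nl_idx)→2000, (D,hash)→2800, (E,merge)→3300, (D,merge)→3350, (E,hash)→3500 …(+2); best=1550 via (E,nl_idx)
  {ABE}: card=300; try (B,merge)→740, (B,hash)→940, (B,nl)→1400, (E,nl_idx)→3020, (E,hash)→3820, (E,merge)→5120 …(+1); best=740 via (B,merge)
  {ADE}: card=20; try (D,nl_idx)→380, (D,merge)→1670, (A,hash)→1950, (D,hash)→2620, (D,nl)→3200, (A,merge)→3470 …(+1); best=380 via (D,nl_idx)
  {ABDE}: card=300; try (B,merge)→920, (B,hash)→1120, (B,nl)→1580, (D,hash)→3440, (D,nl_idx)→3440, (D,merge)→5090 …(+1); best=920 via (B,merge)

920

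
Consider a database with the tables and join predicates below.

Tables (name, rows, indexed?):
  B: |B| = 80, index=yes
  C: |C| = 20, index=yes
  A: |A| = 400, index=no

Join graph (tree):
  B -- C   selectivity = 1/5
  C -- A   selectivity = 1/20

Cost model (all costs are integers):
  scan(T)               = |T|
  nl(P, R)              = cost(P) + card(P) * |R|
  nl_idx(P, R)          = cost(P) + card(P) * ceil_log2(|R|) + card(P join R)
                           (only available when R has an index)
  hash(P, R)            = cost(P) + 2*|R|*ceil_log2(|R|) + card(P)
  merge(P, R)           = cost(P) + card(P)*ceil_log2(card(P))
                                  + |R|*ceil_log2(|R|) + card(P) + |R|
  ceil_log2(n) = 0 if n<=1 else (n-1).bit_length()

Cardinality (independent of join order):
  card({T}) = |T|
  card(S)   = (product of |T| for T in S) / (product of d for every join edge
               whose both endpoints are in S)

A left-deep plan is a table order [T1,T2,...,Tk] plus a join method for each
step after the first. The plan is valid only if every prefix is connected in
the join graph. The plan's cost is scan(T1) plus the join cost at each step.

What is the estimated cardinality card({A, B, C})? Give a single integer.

Tables in S: A(400), B(80), C(20)
Edges inside S: B-C(d=5), C-A(d=20)
numerator = 400 * 80 * 20 = 640000
denominator = 5 * 20 = 100
card(S) = 640000 / 100 = 6400

6400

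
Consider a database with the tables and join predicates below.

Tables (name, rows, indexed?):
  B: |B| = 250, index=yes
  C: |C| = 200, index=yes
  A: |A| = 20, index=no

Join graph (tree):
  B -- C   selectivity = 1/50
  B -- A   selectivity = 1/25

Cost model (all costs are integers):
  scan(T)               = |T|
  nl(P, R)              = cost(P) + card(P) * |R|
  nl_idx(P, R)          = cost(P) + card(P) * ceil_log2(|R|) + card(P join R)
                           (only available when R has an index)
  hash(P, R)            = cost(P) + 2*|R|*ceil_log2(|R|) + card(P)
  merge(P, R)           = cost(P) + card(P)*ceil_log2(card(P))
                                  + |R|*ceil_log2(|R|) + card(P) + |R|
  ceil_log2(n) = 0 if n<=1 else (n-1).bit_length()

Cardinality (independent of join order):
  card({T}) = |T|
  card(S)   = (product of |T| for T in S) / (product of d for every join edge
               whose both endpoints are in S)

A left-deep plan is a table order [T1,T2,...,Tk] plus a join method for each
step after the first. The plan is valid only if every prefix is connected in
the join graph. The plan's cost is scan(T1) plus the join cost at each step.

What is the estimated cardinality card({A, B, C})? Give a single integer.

Tables in S: A(20), B(250), C(200)
Edges inside S: B-C(d=50), B-A(d=25)
numerator = 20 * 250 * 200 = 1000000
denominator = 50 * 25 = 1250
card(S) = 1000000 / 1250 = 800

800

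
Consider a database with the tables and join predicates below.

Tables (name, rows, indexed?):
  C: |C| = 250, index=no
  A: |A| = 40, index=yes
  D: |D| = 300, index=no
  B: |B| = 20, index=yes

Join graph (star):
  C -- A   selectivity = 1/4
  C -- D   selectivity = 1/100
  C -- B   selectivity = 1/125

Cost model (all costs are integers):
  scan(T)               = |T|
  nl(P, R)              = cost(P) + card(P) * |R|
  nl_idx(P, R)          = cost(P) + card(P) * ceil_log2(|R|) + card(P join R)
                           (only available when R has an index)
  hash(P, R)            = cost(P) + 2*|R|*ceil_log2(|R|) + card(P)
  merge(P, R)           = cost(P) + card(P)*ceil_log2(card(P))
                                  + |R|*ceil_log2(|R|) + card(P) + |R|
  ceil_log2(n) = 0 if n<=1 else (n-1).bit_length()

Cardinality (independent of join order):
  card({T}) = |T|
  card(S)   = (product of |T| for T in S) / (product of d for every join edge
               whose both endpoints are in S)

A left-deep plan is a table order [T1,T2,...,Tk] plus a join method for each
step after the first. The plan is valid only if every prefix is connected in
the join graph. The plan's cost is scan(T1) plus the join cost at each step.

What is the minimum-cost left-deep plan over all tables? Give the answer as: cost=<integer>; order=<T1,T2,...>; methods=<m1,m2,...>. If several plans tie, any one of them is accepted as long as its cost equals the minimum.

cost=4580; order=C,B,D,A; methods=hash,merge,hash

Selinger DP (subsets sized 1..n):
  {C}: scan cost=250, card=250
  {A}: scan cost=40, card=40
  {D}: scan cost=300, card=300
  {B}: scan cost=20, card=20
  {AC}: card=2500; try (A,hash)→980, (C,merge)→2570, (A,merge)→2780, (C,hash)→4080, (A,nl_idx)→4250, (C,nl)→10040 …(+1); best=980 via (A,hash)
  {CD}: card=750; try (C,hash)→4600, (D,merge)→5500, (C,merge)→5550, (D,hash)→5900, (D,nl)→75250, (C,nl)→75300; best=4600 via (C,hash)
  {BC}: card=40; try (B,hash)→700, (B,nl_idx)→1540, (C,merge)→2390, (B,merge)→2620, (C,hash)→4040, (C,nl)→5020 …(+1); best=700 via (B,hash)
  {ACD}: card=7500; try (A,hash)→5830, (D,hash)→8880, (A,merge)→13130, (A,nl_idx)→16600, (A,nl)→34600, (D,merge)→36480 …(+1); best=5830 via (A,hash)
  {ABC}: card=400; try (A,hash)→1220, (A,merge)→1260, (A,nl_idx)→1340, (A,nl)→2300, (B,hash)→3680, (B,nl_idx)→13880 …(+2); best=1220 via (A,hash)
  {BCD}: card=120; try (D,merge)→3980, (B,hash)→5550, (D,hash)→6140, (B,nl_idx)→8470, (D,nl)→12700, (B,merge)→12970 …(+1); best=3980 via (D,merge)
  {ABCD}: card=1200; try (A,hash)→4580, (A,merge)→5220, (A,nl_idx)→5900, (D,hash)→7020, (D,merge)→8220, (A,nl)→8780 …(+5); best=4580 via (A,hash)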